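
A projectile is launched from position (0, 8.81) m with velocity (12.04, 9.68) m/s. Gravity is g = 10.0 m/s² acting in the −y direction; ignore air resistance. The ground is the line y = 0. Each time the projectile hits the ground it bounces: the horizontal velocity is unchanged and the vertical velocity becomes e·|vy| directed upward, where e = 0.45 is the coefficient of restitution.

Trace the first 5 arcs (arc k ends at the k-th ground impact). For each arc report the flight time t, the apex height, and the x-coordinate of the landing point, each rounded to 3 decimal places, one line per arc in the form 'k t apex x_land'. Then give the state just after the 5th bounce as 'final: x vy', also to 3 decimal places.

1 2.611 13.495 31.435
2 1.479 2.733 49.237
3 0.665 0.553 57.248
4 0.299 0.112 60.853
5 0.135 0.023 62.475
final: 62.475 0.303

Arc 1: start y=8.810, vy=9.680 → t=2.611, apex=13.495, x_land=31.435, impact vy=-16.429
  bounce: vy ← 0.45·16.429 = 7.393
Arc 2: start y=0.000, vy=7.393 → t=1.479, apex=2.733, x_land=49.237, impact vy=-7.393
  bounce: vy ← 0.45·7.393 = 3.327
Arc 3: start y=0.000, vy=3.327 → t=0.665, apex=0.553, x_land=57.248, impact vy=-3.327
  bounce: vy ← 0.45·3.327 = 1.497
Arc 4: start y=0.000, vy=1.497 → t=0.299, apex=0.112, x_land=60.853, impact vy=-1.497
  bounce: vy ← 0.45·1.497 = 0.674
Arc 5: start y=0.000, vy=0.674 → t=0.135, apex=0.023, x_land=62.475, impact vy=-0.674
  bounce: vy ← 0.45·0.674 = 0.303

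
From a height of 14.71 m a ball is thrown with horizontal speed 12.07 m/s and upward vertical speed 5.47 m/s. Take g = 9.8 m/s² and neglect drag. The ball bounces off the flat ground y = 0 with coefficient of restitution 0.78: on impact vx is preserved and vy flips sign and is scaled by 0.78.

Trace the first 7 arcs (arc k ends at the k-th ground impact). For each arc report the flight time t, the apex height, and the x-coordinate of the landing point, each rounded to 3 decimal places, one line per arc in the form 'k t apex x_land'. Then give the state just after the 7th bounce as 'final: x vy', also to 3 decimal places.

1 2.378 16.237 28.708
2 2.840 9.878 62.984
3 2.215 6.010 89.718
4 1.728 3.656 110.571
5 1.348 2.225 126.837
6 1.051 1.353 139.524
7 0.820 0.823 149.420
final: 149.420 3.134

Arc 1: start y=14.710, vy=5.470 → t=2.378, apex=16.237, x_land=28.708, impact vy=-17.839
  bounce: vy ← 0.78·17.839 = 13.915
Arc 2: start y=0.000, vy=13.915 → t=2.840, apex=9.878, x_land=62.984, impact vy=-13.915
  bounce: vy ← 0.78·13.915 = 10.853
Arc 3: start y=0.000, vy=10.853 → t=2.215, apex=6.010, x_land=89.718, impact vy=-10.853
  bounce: vy ← 0.78·10.853 = 8.466
Arc 4: start y=0.000, vy=8.466 → t=1.728, apex=3.656, x_land=110.571, impact vy=-8.466
  bounce: vy ← 0.78·8.466 = 6.603
Arc 5: start y=0.000, vy=6.603 → t=1.348, apex=2.225, x_land=126.837, impact vy=-6.603
  bounce: vy ← 0.78·6.603 = 5.150
Arc 6: start y=0.000, vy=5.150 → t=1.051, apex=1.353, x_land=139.524, impact vy=-5.150
  bounce: vy ← 0.78·5.150 = 4.017
Arc 7: start y=0.000, vy=4.017 → t=0.820, apex=0.823, x_land=149.420, impact vy=-4.017
  bounce: vy ← 0.78·4.017 = 3.134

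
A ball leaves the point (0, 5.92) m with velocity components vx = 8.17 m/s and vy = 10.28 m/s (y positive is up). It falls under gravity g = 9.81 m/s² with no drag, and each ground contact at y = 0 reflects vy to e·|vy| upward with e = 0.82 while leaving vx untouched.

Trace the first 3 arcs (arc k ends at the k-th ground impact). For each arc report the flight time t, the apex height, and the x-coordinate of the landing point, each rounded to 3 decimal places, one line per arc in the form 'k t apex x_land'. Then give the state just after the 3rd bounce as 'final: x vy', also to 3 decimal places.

Arc 1: start y=5.920, vy=10.280 → t=2.566, apex=11.306, x_land=20.965, impact vy=-14.894
  bounce: vy ← 0.82·14.894 = 12.213
Arc 2: start y=0.000, vy=12.213 → t=2.490, apex=7.602, x_land=41.308, impact vy=-12.213
  bounce: vy ← 0.82·12.213 = 10.015
Arc 3: start y=0.000, vy=10.015 → t=2.042, apex=5.112, x_land=57.989, impact vy=-10.015
  bounce: vy ← 0.82·10.015 = 8.212

1 2.566 11.306 20.965
2 2.490 7.602 41.308
3 2.042 5.112 57.989
final: 57.989 8.212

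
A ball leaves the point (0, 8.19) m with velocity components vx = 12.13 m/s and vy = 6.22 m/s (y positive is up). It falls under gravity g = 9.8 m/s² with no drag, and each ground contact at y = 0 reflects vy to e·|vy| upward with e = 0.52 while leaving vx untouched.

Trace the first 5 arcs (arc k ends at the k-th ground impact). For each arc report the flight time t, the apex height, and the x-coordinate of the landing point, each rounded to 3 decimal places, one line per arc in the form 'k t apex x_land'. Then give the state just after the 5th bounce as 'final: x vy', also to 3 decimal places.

Arc 1: start y=8.190, vy=6.220 → t=2.075, apex=10.164, x_land=25.169, impact vy=-14.114
  bounce: vy ← 0.52·14.114 = 7.339
Arc 2: start y=0.000, vy=7.339 → t=1.498, apex=2.748, x_land=43.338, impact vy=-7.339
  bounce: vy ← 0.52·7.339 = 3.816
Arc 3: start y=0.000, vy=3.816 → t=0.779, apex=0.743, x_land=52.785, impact vy=-3.816
  bounce: vy ← 0.52·3.816 = 1.985
Arc 4: start y=0.000, vy=1.985 → t=0.405, apex=0.201, x_land=57.698, impact vy=-1.985
  bounce: vy ← 0.52·1.985 = 1.032
Arc 5: start y=0.000, vy=1.032 → t=0.211, apex=0.054, x_land=60.253, impact vy=-1.032
  bounce: vy ← 0.52·1.032 = 0.537

1 2.075 10.164 25.169
2 1.498 2.748 43.338
3 0.779 0.743 52.785
4 0.405 0.201 57.698
5 0.211 0.054 60.253
final: 60.253 0.537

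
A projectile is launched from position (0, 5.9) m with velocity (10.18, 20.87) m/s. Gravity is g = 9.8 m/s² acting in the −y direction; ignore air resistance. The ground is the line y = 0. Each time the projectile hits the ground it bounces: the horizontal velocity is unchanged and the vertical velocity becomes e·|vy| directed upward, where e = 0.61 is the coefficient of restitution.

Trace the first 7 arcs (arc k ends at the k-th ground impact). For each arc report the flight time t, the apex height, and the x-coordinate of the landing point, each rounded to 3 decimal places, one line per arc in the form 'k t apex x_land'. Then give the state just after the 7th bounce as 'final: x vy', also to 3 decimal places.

1 4.525 28.122 46.067
2 2.923 10.464 75.820
3 1.783 3.894 93.970
4 1.088 1.449 105.041
5 0.663 0.539 111.795
6 0.405 0.201 115.914
7 0.247 0.075 118.427
final: 118.427 0.738

Arc 1: start y=5.900, vy=20.870 → t=4.525, apex=28.122, x_land=46.067, impact vy=-23.478
  bounce: vy ← 0.61·23.478 = 14.321
Arc 2: start y=0.000, vy=14.321 → t=2.923, apex=10.464, x_land=75.820, impact vy=-14.321
  bounce: vy ← 0.61·14.321 = 8.736
Arc 3: start y=0.000, vy=8.736 → t=1.783, apex=3.894, x_land=93.970, impact vy=-8.736
  bounce: vy ← 0.61·8.736 = 5.329
Arc 4: start y=0.000, vy=5.329 → t=1.088, apex=1.449, x_land=105.041, impact vy=-5.329
  bounce: vy ← 0.61·5.329 = 3.251
Arc 5: start y=0.000, vy=3.251 → t=0.663, apex=0.539, x_land=111.795, impact vy=-3.251
  bounce: vy ← 0.61·3.251 = 1.983
Arc 6: start y=0.000, vy=1.983 → t=0.405, apex=0.201, x_land=115.914, impact vy=-1.983
  bounce: vy ← 0.61·1.983 = 1.210
Arc 7: start y=0.000, vy=1.210 → t=0.247, apex=0.075, x_land=118.427, impact vy=-1.210
  bounce: vy ← 0.61·1.210 = 0.738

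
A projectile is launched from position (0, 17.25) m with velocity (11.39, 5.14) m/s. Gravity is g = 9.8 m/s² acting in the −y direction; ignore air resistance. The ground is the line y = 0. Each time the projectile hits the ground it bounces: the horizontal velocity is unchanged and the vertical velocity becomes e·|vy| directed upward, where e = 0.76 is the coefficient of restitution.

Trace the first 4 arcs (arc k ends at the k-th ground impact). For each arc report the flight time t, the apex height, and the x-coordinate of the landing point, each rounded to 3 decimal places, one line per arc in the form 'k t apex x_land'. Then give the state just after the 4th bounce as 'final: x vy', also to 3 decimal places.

Arc 1: start y=17.250, vy=5.140 → t=2.473, apex=18.598, x_land=28.164, impact vy=-19.092
  bounce: vy ← 0.76·19.092 = 14.510
Arc 2: start y=0.000, vy=14.510 → t=2.961, apex=10.742, x_land=61.893, impact vy=-14.510
  bounce: vy ← 0.76·14.510 = 11.028
Arc 3: start y=0.000, vy=11.028 → t=2.251, apex=6.205, x_land=87.527, impact vy=-11.028
  bounce: vy ← 0.76·11.028 = 8.381
Arc 4: start y=0.000, vy=8.381 → t=1.710, apex=3.584, x_land=107.009, impact vy=-8.381
  bounce: vy ← 0.76·8.381 = 6.370

1 2.473 18.598 28.164
2 2.961 10.742 61.893
3 2.251 6.205 87.527
4 1.710 3.584 107.009
final: 107.009 6.370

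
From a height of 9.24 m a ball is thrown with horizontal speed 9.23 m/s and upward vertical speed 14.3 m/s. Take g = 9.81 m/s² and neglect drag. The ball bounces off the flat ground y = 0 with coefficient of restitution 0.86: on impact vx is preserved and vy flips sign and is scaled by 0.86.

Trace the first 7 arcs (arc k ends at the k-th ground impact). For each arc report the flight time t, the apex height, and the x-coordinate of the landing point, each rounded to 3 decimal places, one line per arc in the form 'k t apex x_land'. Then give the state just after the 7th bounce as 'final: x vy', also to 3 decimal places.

Arc 1: start y=9.240, vy=14.300 → t=3.460, apex=19.663, x_land=31.935, impact vy=-19.641
  bounce: vy ← 0.86·19.641 = 16.891
Arc 2: start y=0.000, vy=16.891 → t=3.444, apex=14.542, x_land=63.720, impact vy=-16.891
  bounce: vy ← 0.86·16.891 = 14.527
Arc 3: start y=0.000, vy=14.527 → t=2.962, apex=10.756, x_land=91.056, impact vy=-14.527
  bounce: vy ← 0.86·14.527 = 12.493
Arc 4: start y=0.000, vy=12.493 → t=2.547, apex=7.955, x_land=114.564, impact vy=-12.493
  bounce: vy ← 0.86·12.493 = 10.744
Arc 5: start y=0.000, vy=10.744 → t=2.190, apex=5.883, x_land=134.782, impact vy=-10.744
  bounce: vy ← 0.86·10.744 = 9.240
Arc 6: start y=0.000, vy=9.240 → t=1.884, apex=4.351, x_land=152.169, impact vy=-9.240
  bounce: vy ← 0.86·9.240 = 7.946
Arc 7: start y=0.000, vy=7.946 → t=1.620, apex=3.218, x_land=167.122, impact vy=-7.946
  bounce: vy ← 0.86·7.946 = 6.834

1 3.460 19.663 31.935
2 3.444 14.542 63.720
3 2.962 10.756 91.056
4 2.547 7.955 114.564
5 2.190 5.883 134.782
6 1.884 4.351 152.169
7 1.620 3.218 167.122
final: 167.122 6.834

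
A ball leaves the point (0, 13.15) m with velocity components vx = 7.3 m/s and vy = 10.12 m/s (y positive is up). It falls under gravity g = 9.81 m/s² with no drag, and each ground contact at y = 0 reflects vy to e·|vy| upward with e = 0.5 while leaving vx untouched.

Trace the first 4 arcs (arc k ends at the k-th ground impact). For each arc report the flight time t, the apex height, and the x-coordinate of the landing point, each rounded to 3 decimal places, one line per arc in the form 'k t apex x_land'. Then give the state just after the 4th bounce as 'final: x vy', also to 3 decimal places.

1 2.967 18.370 21.658
2 1.935 4.592 35.785
3 0.968 1.148 42.849
4 0.484 0.287 46.381
final: 46.381 1.187

Arc 1: start y=13.150, vy=10.120 → t=2.967, apex=18.370, x_land=21.658, impact vy=-18.985
  bounce: vy ← 0.5·18.985 = 9.492
Arc 2: start y=0.000, vy=9.492 → t=1.935, apex=4.592, x_land=35.785, impact vy=-9.492
  bounce: vy ← 0.5·9.492 = 4.746
Arc 3: start y=0.000, vy=4.746 → t=0.968, apex=1.148, x_land=42.849, impact vy=-4.746
  bounce: vy ← 0.5·4.746 = 2.373
Arc 4: start y=0.000, vy=2.373 → t=0.484, apex=0.287, x_land=46.381, impact vy=-2.373
  bounce: vy ← 0.5·2.373 = 1.187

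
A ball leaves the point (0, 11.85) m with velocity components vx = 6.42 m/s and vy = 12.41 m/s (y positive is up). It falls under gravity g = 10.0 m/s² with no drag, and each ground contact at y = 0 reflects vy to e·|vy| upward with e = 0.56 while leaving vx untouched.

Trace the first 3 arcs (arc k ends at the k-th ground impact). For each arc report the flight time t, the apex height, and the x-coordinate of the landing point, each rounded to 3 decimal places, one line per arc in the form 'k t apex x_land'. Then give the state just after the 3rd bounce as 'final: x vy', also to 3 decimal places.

Arc 1: start y=11.850, vy=12.410 → t=3.218, apex=19.550, x_land=20.662, impact vy=-19.774
  bounce: vy ← 0.56·19.774 = 11.073
Arc 2: start y=0.000, vy=11.073 → t=2.215, apex=6.131, x_land=34.880, impact vy=-11.073
  bounce: vy ← 0.56·11.073 = 6.201
Arc 3: start y=0.000, vy=6.201 → t=1.240, apex=1.923, x_land=42.843, impact vy=-6.201
  bounce: vy ← 0.56·6.201 = 3.473

1 3.218 19.550 20.662
2 2.215 6.131 34.880
3 1.240 1.923 42.843
final: 42.843 3.473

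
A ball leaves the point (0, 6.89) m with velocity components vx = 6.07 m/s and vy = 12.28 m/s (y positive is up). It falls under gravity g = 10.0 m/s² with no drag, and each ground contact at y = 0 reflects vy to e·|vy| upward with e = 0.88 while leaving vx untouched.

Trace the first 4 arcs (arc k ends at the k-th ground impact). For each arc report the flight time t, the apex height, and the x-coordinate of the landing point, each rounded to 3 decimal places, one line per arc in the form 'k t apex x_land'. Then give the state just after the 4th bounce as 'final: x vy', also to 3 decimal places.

Arc 1: start y=6.890, vy=12.280 → t=2.927, apex=14.430, x_land=17.766, impact vy=-16.988
  bounce: vy ← 0.88·16.988 = 14.950
Arc 2: start y=0.000, vy=14.950 → t=2.990, apex=11.175, x_land=35.915, impact vy=-14.950
  bounce: vy ← 0.88·14.950 = 13.156
Arc 3: start y=0.000, vy=13.156 → t=2.631, apex=8.654, x_land=51.886, impact vy=-13.156
  bounce: vy ← 0.88·13.156 = 11.577
Arc 4: start y=0.000, vy=11.577 → t=2.315, apex=6.701, x_land=65.940, impact vy=-11.577
  bounce: vy ← 0.88·11.577 = 10.188

1 2.927 14.430 17.766
2 2.990 11.175 35.915
3 2.631 8.654 51.886
4 2.315 6.701 65.940
final: 65.940 10.188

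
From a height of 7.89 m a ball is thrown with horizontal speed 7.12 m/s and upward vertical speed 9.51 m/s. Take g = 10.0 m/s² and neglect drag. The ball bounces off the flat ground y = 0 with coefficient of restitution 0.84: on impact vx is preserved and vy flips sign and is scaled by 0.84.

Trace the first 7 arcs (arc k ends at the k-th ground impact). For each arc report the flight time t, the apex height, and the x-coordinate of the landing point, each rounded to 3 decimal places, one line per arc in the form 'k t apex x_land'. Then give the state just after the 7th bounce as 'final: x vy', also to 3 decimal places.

1 2.527 12.412 17.989
2 2.647 8.758 36.835
3 2.223 6.180 52.666
4 1.868 4.360 65.964
5 1.569 3.077 77.134
6 1.318 2.171 86.517
7 1.107 1.532 94.399
final: 94.399 4.649

Arc 1: start y=7.890, vy=9.510 → t=2.527, apex=12.412, x_land=17.989, impact vy=-15.756
  bounce: vy ← 0.84·15.756 = 13.235
Arc 2: start y=0.000, vy=13.235 → t=2.647, apex=8.758, x_land=36.835, impact vy=-13.235
  bounce: vy ← 0.84·13.235 = 11.117
Arc 3: start y=0.000, vy=11.117 → t=2.223, apex=6.180, x_land=52.666, impact vy=-11.117
  bounce: vy ← 0.84·11.117 = 9.338
Arc 4: start y=0.000, vy=9.338 → t=1.868, apex=4.360, x_land=65.964, impact vy=-9.338
  bounce: vy ← 0.84·9.338 = 7.844
Arc 5: start y=0.000, vy=7.844 → t=1.569, apex=3.077, x_land=77.134, impact vy=-7.844
  bounce: vy ← 0.84·7.844 = 6.589
Arc 6: start y=0.000, vy=6.589 → t=1.318, apex=2.171, x_land=86.517, impact vy=-6.589
  bounce: vy ← 0.84·6.589 = 5.535
Arc 7: start y=0.000, vy=5.535 → t=1.107, apex=1.532, x_land=94.399, impact vy=-5.535
  bounce: vy ← 0.84·5.535 = 4.649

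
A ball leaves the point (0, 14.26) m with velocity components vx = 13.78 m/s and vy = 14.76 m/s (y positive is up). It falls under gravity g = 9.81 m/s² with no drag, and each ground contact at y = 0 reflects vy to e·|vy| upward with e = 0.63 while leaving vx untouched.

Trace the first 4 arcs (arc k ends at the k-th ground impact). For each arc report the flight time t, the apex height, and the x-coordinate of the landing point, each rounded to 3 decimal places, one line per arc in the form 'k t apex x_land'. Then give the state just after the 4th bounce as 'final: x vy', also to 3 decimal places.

Arc 1: start y=14.260, vy=14.760 → t=3.779, apex=25.364, x_land=52.069, impact vy=-22.308
  bounce: vy ← 0.63·22.308 = 14.054
Arc 2: start y=0.000, vy=14.054 → t=2.865, apex=10.067, x_land=91.552, impact vy=-14.054
  bounce: vy ← 0.63·14.054 = 8.854
Arc 3: start y=0.000, vy=8.854 → t=1.805, apex=3.996, x_land=116.426, impact vy=-8.854
  bounce: vy ← 0.63·8.854 = 5.578
Arc 4: start y=0.000, vy=5.578 → t=1.137, apex=1.586, x_land=132.096, impact vy=-5.578
  bounce: vy ← 0.63·5.578 = 3.514

1 3.779 25.364 52.069
2 2.865 10.067 91.552
3 1.805 3.996 116.426
4 1.137 1.586 132.096
final: 132.096 3.514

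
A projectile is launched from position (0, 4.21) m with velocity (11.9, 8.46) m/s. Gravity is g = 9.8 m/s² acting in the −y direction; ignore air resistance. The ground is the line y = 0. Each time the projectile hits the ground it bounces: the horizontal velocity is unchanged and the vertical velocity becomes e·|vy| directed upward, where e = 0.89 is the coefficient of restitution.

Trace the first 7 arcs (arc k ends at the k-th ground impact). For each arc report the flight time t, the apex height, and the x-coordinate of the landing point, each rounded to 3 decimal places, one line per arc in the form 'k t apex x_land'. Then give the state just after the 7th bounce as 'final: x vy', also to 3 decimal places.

Arc 1: start y=4.210, vy=8.460 → t=2.130, apex=7.862, x_land=25.346, impact vy=-12.413
  bounce: vy ← 0.89·12.413 = 11.048
Arc 2: start y=0.000, vy=11.048 → t=2.255, apex=6.227, x_land=52.176, impact vy=-11.048
  bounce: vy ← 0.89·11.048 = 9.832
Arc 3: start y=0.000, vy=9.832 → t=2.007, apex=4.933, x_land=76.055, impact vy=-9.832
  bounce: vy ← 0.89·9.832 = 8.751
Arc 4: start y=0.000, vy=8.751 → t=1.786, apex=3.907, x_land=97.307, impact vy=-8.751
  bounce: vy ← 0.89·8.751 = 7.788
Arc 5: start y=0.000, vy=7.788 → t=1.589, apex=3.095, x_land=116.222, impact vy=-7.788
  bounce: vy ← 0.89·7.788 = 6.932
Arc 6: start y=0.000, vy=6.932 → t=1.415, apex=2.451, x_land=133.056, impact vy=-6.932
  bounce: vy ← 0.89·6.932 = 6.169
Arc 7: start y=0.000, vy=6.169 → t=1.259, apex=1.942, x_land=148.038, impact vy=-6.169
  bounce: vy ← 0.89·6.169 = 5.491

1 2.130 7.862 25.346
2 2.255 6.227 52.176
3 2.007 4.933 76.055
4 1.786 3.907 97.307
5 1.589 3.095 116.222
6 1.415 2.451 133.056
7 1.259 1.942 148.038
final: 148.038 5.491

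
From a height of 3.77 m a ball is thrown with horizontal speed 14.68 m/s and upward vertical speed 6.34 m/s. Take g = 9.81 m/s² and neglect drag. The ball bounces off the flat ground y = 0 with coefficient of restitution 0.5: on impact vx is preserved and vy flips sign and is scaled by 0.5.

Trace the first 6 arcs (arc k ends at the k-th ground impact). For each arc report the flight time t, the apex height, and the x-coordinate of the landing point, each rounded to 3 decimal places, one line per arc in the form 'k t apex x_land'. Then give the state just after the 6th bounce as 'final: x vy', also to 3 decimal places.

Arc 1: start y=3.770, vy=6.340 → t=1.735, apex=5.819, x_land=25.476, impact vy=-10.685
  bounce: vy ← 0.5·10.685 = 5.342
Arc 2: start y=0.000, vy=5.342 → t=1.089, apex=1.455, x_land=41.465, impact vy=-5.342
  bounce: vy ← 0.5·5.342 = 2.671
Arc 3: start y=0.000, vy=2.671 → t=0.545, apex=0.364, x_land=49.460, impact vy=-2.671
  bounce: vy ← 0.5·2.671 = 1.336
Arc 4: start y=0.000, vy=1.336 → t=0.272, apex=0.091, x_land=53.457, impact vy=-1.336
  bounce: vy ← 0.5·1.336 = 0.668
Arc 5: start y=0.000, vy=0.668 → t=0.136, apex=0.023, x_land=55.456, impact vy=-0.668
  bounce: vy ← 0.5·0.668 = 0.334
Arc 6: start y=0.000, vy=0.334 → t=0.068, apex=0.006, x_land=56.455, impact vy=-0.334
  bounce: vy ← 0.5·0.334 = 0.167

1 1.735 5.819 25.476
2 1.089 1.455 41.465
3 0.545 0.364 49.460
4 0.272 0.091 53.457
5 0.136 0.023 55.456
6 0.068 0.006 56.455
final: 56.455 0.167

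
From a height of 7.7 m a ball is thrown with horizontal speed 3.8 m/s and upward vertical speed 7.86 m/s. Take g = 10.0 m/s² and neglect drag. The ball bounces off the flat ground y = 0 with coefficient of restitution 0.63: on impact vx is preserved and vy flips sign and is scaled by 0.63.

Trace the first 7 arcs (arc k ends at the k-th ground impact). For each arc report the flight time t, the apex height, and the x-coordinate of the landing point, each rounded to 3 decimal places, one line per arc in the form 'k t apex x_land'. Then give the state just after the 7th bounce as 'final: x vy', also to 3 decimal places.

1 2.255 10.789 8.569
2 1.851 4.282 15.602
3 1.166 1.700 20.033
4 0.735 0.675 22.825
5 0.463 0.268 24.583
6 0.292 0.106 25.691
7 0.184 0.042 26.389
final: 26.389 0.579

Arc 1: start y=7.700, vy=7.860 → t=2.255, apex=10.789, x_land=8.569, impact vy=-14.689
  bounce: vy ← 0.63·14.689 = 9.254
Arc 2: start y=0.000, vy=9.254 → t=1.851, apex=4.282, x_land=15.602, impact vy=-9.254
  bounce: vy ← 0.63·9.254 = 5.830
Arc 3: start y=0.000, vy=5.830 → t=1.166, apex=1.700, x_land=20.033, impact vy=-5.830
  bounce: vy ← 0.63·5.830 = 3.673
Arc 4: start y=0.000, vy=3.673 → t=0.735, apex=0.675, x_land=22.825, impact vy=-3.673
  bounce: vy ← 0.63·3.673 = 2.314
Arc 5: start y=0.000, vy=2.314 → t=0.463, apex=0.268, x_land=24.583, impact vy=-2.314
  bounce: vy ← 0.63·2.314 = 1.458
Arc 6: start y=0.000, vy=1.458 → t=0.292, apex=0.106, x_land=25.691, impact vy=-1.458
  bounce: vy ← 0.63·1.458 = 0.918
Arc 7: start y=0.000, vy=0.918 → t=0.184, apex=0.042, x_land=26.389, impact vy=-0.918
  bounce: vy ← 0.63·0.918 = 0.579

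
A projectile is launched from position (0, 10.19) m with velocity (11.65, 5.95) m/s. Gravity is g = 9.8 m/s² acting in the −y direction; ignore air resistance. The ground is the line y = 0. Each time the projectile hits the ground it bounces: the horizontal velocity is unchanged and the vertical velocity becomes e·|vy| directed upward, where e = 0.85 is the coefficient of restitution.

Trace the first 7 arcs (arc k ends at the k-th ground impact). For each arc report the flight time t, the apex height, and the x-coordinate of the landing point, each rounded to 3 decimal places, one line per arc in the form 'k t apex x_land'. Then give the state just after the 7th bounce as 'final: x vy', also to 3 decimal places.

Arc 1: start y=10.190, vy=5.950 → t=2.172, apex=11.996, x_land=25.302, impact vy=-15.334
  bounce: vy ← 0.85·15.334 = 13.034
Arc 2: start y=0.000, vy=13.034 → t=2.660, apex=8.667, x_land=56.290, impact vy=-13.034
  bounce: vy ← 0.85·13.034 = 11.079
Arc 3: start y=0.000, vy=11.079 → t=2.261, apex=6.262, x_land=82.630, impact vy=-11.079
  bounce: vy ← 0.85·11.079 = 9.417
Arc 4: start y=0.000, vy=9.417 → t=1.922, apex=4.524, x_land=105.019, impact vy=-9.417
  bounce: vy ← 0.85·9.417 = 8.004
Arc 5: start y=0.000, vy=8.004 → t=1.634, apex=3.269, x_land=124.050, impact vy=-8.004
  bounce: vy ← 0.85·8.004 = 6.804
Arc 6: start y=0.000, vy=6.804 → t=1.389, apex=2.362, x_land=140.226, impact vy=-6.804
  bounce: vy ← 0.85·6.804 = 5.783
Arc 7: start y=0.000, vy=5.783 → t=1.180, apex=1.706, x_land=153.976, impact vy=-5.783
  bounce: vy ← 0.85·5.783 = 4.916

1 2.172 11.996 25.302
2 2.660 8.667 56.290
3 2.261 6.262 82.630
4 1.922 4.524 105.019
5 1.634 3.269 124.050
6 1.389 2.362 140.226
7 1.180 1.706 153.976
final: 153.976 4.916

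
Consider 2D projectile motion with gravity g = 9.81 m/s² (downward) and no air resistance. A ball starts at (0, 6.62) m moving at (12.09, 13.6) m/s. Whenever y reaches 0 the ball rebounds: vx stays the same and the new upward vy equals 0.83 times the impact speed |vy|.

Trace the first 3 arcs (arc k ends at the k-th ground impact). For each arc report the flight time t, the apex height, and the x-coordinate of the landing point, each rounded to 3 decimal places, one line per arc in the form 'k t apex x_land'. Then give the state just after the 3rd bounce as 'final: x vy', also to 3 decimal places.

Arc 1: start y=6.620, vy=13.600 → t=3.195, apex=16.047, x_land=38.629, impact vy=-17.744
  bounce: vy ← 0.83·17.744 = 14.727
Arc 2: start y=0.000, vy=14.727 → t=3.003, apex=11.055, x_land=74.929, impact vy=-14.727
  bounce: vy ← 0.83·14.727 = 12.224
Arc 3: start y=0.000, vy=12.224 → t=2.492, apex=7.616, x_land=105.059, impact vy=-12.224
  bounce: vy ← 0.83·12.224 = 10.146

1 3.195 16.047 38.629
2 3.003 11.055 74.929
3 2.492 7.616 105.059
final: 105.059 10.146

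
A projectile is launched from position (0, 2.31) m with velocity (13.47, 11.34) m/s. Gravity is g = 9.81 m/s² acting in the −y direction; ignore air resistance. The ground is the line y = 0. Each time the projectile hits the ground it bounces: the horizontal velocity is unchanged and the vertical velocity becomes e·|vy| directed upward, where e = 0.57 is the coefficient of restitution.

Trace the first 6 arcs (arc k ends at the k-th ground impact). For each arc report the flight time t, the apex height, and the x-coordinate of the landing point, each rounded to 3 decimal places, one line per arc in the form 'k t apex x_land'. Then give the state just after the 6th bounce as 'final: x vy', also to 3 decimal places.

1 2.500 8.864 33.679
2 1.533 2.880 54.322
3 0.874 0.936 66.089
4 0.498 0.304 72.795
5 0.284 0.099 76.618
6 0.162 0.032 78.798
final: 78.798 0.452

Arc 1: start y=2.310, vy=11.340 → t=2.500, apex=8.864, x_land=33.679, impact vy=-13.188
  bounce: vy ← 0.57·13.188 = 7.517
Arc 2: start y=0.000, vy=7.517 → t=1.533, apex=2.880, x_land=54.322, impact vy=-7.517
  bounce: vy ← 0.57·7.517 = 4.285
Arc 3: start y=0.000, vy=4.285 → t=0.874, apex=0.936, x_land=66.089, impact vy=-4.285
  bounce: vy ← 0.57·4.285 = 2.442
Arc 4: start y=0.000, vy=2.442 → t=0.498, apex=0.304, x_land=72.795, impact vy=-2.442
  bounce: vy ← 0.57·2.442 = 1.392
Arc 5: start y=0.000, vy=1.392 → t=0.284, apex=0.099, x_land=76.618, impact vy=-1.392
  bounce: vy ← 0.57·1.392 = 0.793
Arc 6: start y=0.000, vy=0.793 → t=0.162, apex=0.032, x_land=78.798, impact vy=-0.793
  bounce: vy ← 0.57·0.793 = 0.452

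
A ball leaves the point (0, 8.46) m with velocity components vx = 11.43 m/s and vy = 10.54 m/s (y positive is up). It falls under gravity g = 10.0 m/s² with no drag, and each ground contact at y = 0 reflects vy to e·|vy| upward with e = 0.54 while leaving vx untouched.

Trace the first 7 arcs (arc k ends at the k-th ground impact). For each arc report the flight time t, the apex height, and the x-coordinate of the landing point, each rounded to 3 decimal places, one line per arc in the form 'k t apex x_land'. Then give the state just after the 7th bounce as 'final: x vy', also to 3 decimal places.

Arc 1: start y=8.460, vy=10.540 → t=2.728, apex=14.015, x_land=31.183, impact vy=-16.742
  bounce: vy ← 0.54·16.742 = 9.041
Arc 2: start y=0.000, vy=9.041 → t=1.808, apex=4.087, x_land=51.850, impact vy=-9.041
  bounce: vy ← 0.54·9.041 = 4.882
Arc 3: start y=0.000, vy=4.882 → t=0.976, apex=1.192, x_land=63.010, impact vy=-4.882
  bounce: vy ← 0.54·4.882 = 2.636
Arc 4: start y=0.000, vy=2.636 → t=0.527, apex=0.347, x_land=69.037, impact vy=-2.636
  bounce: vy ← 0.54·2.636 = 1.424
Arc 5: start y=0.000, vy=1.424 → t=0.285, apex=0.101, x_land=72.291, impact vy=-1.424
  bounce: vy ← 0.54·1.424 = 0.769
Arc 6: start y=0.000, vy=0.769 → t=0.154, apex=0.030, x_land=74.048, impact vy=-0.769
  bounce: vy ← 0.54·0.769 = 0.415
Arc 7: start y=0.000, vy=0.415 → t=0.083, apex=0.009, x_land=74.997, impact vy=-0.415
  bounce: vy ← 0.54·0.415 = 0.224

1 2.728 14.015 31.183
2 1.808 4.087 51.850
3 0.976 1.192 63.010
4 0.527 0.347 69.037
5 0.285 0.101 72.291
6 0.154 0.030 74.048
7 0.083 0.009 74.997
final: 74.997 0.224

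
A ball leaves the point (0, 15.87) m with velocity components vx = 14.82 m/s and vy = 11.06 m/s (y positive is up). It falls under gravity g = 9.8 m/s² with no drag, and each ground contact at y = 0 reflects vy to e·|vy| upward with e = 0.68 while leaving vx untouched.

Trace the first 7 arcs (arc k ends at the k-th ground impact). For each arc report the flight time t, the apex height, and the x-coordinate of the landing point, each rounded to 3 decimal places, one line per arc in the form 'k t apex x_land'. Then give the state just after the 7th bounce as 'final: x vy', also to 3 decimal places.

1 3.253 22.111 48.207
2 2.889 10.224 91.022
3 1.965 4.728 120.136
4 1.336 2.186 139.933
5 0.908 1.011 153.395
6 0.618 0.467 162.550
7 0.420 0.216 168.775
final: 168.775 1.400

Arc 1: start y=15.870, vy=11.060 → t=3.253, apex=22.111, x_land=48.207, impact vy=-20.818
  bounce: vy ← 0.68·20.818 = 14.156
Arc 2: start y=0.000, vy=14.156 → t=2.889, apex=10.224, x_land=91.022, impact vy=-14.156
  bounce: vy ← 0.68·14.156 = 9.626
Arc 3: start y=0.000, vy=9.626 → t=1.965, apex=4.728, x_land=120.136, impact vy=-9.626
  bounce: vy ← 0.68·9.626 = 6.546
Arc 4: start y=0.000, vy=6.546 → t=1.336, apex=2.186, x_land=139.933, impact vy=-6.546
  bounce: vy ← 0.68·6.546 = 4.451
Arc 5: start y=0.000, vy=4.451 → t=0.908, apex=1.011, x_land=153.395, impact vy=-4.451
  bounce: vy ← 0.68·4.451 = 3.027
Arc 6: start y=0.000, vy=3.027 → t=0.618, apex=0.467, x_land=162.550, impact vy=-3.027
  bounce: vy ← 0.68·3.027 = 2.058
Arc 7: start y=0.000, vy=2.058 → t=0.420, apex=0.216, x_land=168.775, impact vy=-2.058
  bounce: vy ← 0.68·2.058 = 1.400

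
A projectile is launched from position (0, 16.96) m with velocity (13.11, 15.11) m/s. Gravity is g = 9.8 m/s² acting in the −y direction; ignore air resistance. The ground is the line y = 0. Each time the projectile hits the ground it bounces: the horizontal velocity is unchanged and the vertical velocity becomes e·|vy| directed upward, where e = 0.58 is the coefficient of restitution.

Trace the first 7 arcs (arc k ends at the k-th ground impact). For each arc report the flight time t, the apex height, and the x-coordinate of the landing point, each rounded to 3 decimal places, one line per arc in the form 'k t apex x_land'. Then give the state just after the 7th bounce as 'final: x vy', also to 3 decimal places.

1 3.958 28.609 51.891
2 2.803 9.624 88.637
3 1.626 3.237 109.950
4 0.943 1.089 122.311
5 0.547 0.366 129.481
6 0.317 0.123 133.639
7 0.184 0.041 136.051
final: 136.051 0.523

Arc 1: start y=16.960, vy=15.110 → t=3.958, apex=28.609, x_land=51.891, impact vy=-23.680
  bounce: vy ← 0.58·23.680 = 13.734
Arc 2: start y=0.000, vy=13.734 → t=2.803, apex=9.624, x_land=88.637, impact vy=-13.734
  bounce: vy ← 0.58·13.734 = 7.966
Arc 3: start y=0.000, vy=7.966 → t=1.626, apex=3.237, x_land=109.950, impact vy=-7.966
  bounce: vy ← 0.58·7.966 = 4.620
Arc 4: start y=0.000, vy=4.620 → t=0.943, apex=1.089, x_land=122.311, impact vy=-4.620
  bounce: vy ← 0.58·4.620 = 2.680
Arc 5: start y=0.000, vy=2.680 → t=0.547, apex=0.366, x_land=129.481, impact vy=-2.680
  bounce: vy ← 0.58·2.680 = 1.554
Arc 6: start y=0.000, vy=1.554 → t=0.317, apex=0.123, x_land=133.639, impact vy=-1.554
  bounce: vy ← 0.58·1.554 = 0.901
Arc 7: start y=0.000, vy=0.901 → t=0.184, apex=0.041, x_land=136.051, impact vy=-0.901
  bounce: vy ← 0.58·0.901 = 0.523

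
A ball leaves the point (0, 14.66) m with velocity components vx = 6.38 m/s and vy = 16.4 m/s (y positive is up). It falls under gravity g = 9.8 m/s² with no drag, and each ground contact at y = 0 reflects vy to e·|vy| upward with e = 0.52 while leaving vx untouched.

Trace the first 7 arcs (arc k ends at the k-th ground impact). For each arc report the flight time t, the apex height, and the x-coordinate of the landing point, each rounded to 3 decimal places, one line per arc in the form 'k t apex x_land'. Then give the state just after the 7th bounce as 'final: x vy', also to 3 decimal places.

1 4.080 28.382 26.032
2 2.503 7.675 42.001
3 1.302 2.075 50.305
4 0.677 0.561 54.623
5 0.352 0.152 56.868
6 0.183 0.041 58.036
7 0.095 0.011 58.643
final: 58.643 0.242

Arc 1: start y=14.660, vy=16.400 → t=4.080, apex=28.382, x_land=26.032, impact vy=-23.586
  bounce: vy ← 0.52·23.586 = 12.265
Arc 2: start y=0.000, vy=12.265 → t=2.503, apex=7.675, x_land=42.001, impact vy=-12.265
  bounce: vy ← 0.52·12.265 = 6.378
Arc 3: start y=0.000, vy=6.378 → t=1.302, apex=2.075, x_land=50.305, impact vy=-6.378
  bounce: vy ← 0.52·6.378 = 3.316
Arc 4: start y=0.000, vy=3.316 → t=0.677, apex=0.561, x_land=54.623, impact vy=-3.316
  bounce: vy ← 0.52·3.316 = 1.725
Arc 5: start y=0.000, vy=1.725 → t=0.352, apex=0.152, x_land=56.868, impact vy=-1.725
  bounce: vy ← 0.52·1.725 = 0.897
Arc 6: start y=0.000, vy=0.897 → t=0.183, apex=0.041, x_land=58.036, impact vy=-0.897
  bounce: vy ← 0.52·0.897 = 0.466
Arc 7: start y=0.000, vy=0.466 → t=0.095, apex=0.011, x_land=58.643, impact vy=-0.466
  bounce: vy ← 0.52·0.466 = 0.242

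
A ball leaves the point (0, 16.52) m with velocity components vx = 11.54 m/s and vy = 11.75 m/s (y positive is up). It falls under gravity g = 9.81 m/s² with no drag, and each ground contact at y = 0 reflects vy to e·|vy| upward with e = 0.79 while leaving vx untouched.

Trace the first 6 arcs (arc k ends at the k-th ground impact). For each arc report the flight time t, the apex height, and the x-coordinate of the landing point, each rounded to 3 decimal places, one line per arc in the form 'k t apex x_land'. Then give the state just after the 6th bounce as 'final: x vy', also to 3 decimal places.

1 3.389 23.557 39.112
2 3.463 14.702 79.070
3 2.735 9.175 110.636
4 2.161 5.726 135.574
5 1.707 3.574 155.275
6 1.349 2.230 170.838
final: 170.838 5.226

Arc 1: start y=16.520, vy=11.750 → t=3.389, apex=23.557, x_land=39.112, impact vy=-21.498
  bounce: vy ← 0.79·21.498 = 16.984
Arc 2: start y=0.000, vy=16.984 → t=3.463, apex=14.702, x_land=79.070, impact vy=-16.984
  bounce: vy ← 0.79·16.984 = 13.417
Arc 3: start y=0.000, vy=13.417 → t=2.735, apex=9.175, x_land=110.636, impact vy=-13.417
  bounce: vy ← 0.79·13.417 = 10.600
Arc 4: start y=0.000, vy=10.600 → t=2.161, apex=5.726, x_land=135.574, impact vy=-10.600
  bounce: vy ← 0.79·10.600 = 8.374
Arc 5: start y=0.000, vy=8.374 → t=1.707, apex=3.574, x_land=155.275, impact vy=-8.374
  bounce: vy ← 0.79·8.374 = 6.615
Arc 6: start y=0.000, vy=6.615 → t=1.349, apex=2.230, x_land=170.838, impact vy=-6.615
  bounce: vy ← 0.79·6.615 = 5.226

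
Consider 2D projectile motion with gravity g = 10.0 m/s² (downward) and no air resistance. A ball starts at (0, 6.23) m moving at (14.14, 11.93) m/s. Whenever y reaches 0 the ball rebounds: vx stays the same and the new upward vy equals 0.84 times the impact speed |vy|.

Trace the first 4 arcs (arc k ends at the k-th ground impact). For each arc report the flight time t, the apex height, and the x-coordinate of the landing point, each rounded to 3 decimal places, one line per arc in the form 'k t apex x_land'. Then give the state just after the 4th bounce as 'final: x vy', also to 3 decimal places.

1 2.827 13.346 39.971
2 2.745 9.417 78.782
3 2.306 6.645 111.383
4 1.937 4.689 138.768
final: 138.768 8.134

Arc 1: start y=6.230, vy=11.930 → t=2.827, apex=13.346, x_land=39.971, impact vy=-16.338
  bounce: vy ← 0.84·16.338 = 13.724
Arc 2: start y=0.000, vy=13.724 → t=2.745, apex=9.417, x_land=78.782, impact vy=-13.724
  bounce: vy ← 0.84·13.724 = 11.528
Arc 3: start y=0.000, vy=11.528 → t=2.306, apex=6.645, x_land=111.383, impact vy=-11.528
  bounce: vy ← 0.84·11.528 = 9.684
Arc 4: start y=0.000, vy=9.684 → t=1.937, apex=4.689, x_land=138.768, impact vy=-9.684
  bounce: vy ← 0.84·9.684 = 8.134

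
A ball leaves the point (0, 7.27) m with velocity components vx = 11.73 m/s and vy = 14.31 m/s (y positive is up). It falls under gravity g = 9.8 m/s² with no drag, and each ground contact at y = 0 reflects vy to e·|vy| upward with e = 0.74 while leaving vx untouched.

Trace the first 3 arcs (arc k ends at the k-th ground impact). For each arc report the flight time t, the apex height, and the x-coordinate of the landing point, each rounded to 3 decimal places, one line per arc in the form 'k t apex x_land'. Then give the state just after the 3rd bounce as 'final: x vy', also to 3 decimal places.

Arc 1: start y=7.270, vy=14.310 → t=3.362, apex=17.718, x_land=39.433, impact vy=-18.635
  bounce: vy ← 0.74·18.635 = 13.790
Arc 2: start y=0.000, vy=13.790 → t=2.814, apex=9.702, x_land=72.445, impact vy=-13.790
  bounce: vy ← 0.74·13.790 = 10.205
Arc 3: start y=0.000, vy=10.205 → t=2.083, apex=5.313, x_land=96.873, impact vy=-10.205
  bounce: vy ← 0.74·10.205 = 7.551

1 3.362 17.718 39.433
2 2.814 9.702 72.445
3 2.083 5.313 96.873
final: 96.873 7.551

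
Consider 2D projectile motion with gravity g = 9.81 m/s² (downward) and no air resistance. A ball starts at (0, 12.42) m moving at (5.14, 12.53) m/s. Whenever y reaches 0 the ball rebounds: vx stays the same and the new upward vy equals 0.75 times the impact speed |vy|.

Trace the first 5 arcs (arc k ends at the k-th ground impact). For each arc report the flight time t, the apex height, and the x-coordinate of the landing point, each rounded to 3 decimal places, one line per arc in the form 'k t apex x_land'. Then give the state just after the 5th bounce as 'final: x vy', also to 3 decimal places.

1 3.318 20.422 17.053
2 3.061 11.487 32.785
3 2.296 6.462 44.584
4 1.722 3.635 53.434
5 1.291 2.045 60.070
final: 60.070 4.750

Arc 1: start y=12.420, vy=12.530 → t=3.318, apex=20.422, x_land=17.053, impact vy=-20.017
  bounce: vy ← 0.75·20.017 = 15.013
Arc 2: start y=0.000, vy=15.013 → t=3.061, apex=11.487, x_land=32.785, impact vy=-15.013
  bounce: vy ← 0.75·15.013 = 11.260
Arc 3: start y=0.000, vy=11.260 → t=2.296, apex=6.462, x_land=44.584, impact vy=-11.260
  bounce: vy ← 0.75·11.260 = 8.445
Arc 4: start y=0.000, vy=8.445 → t=1.722, apex=3.635, x_land=53.434, impact vy=-8.445
  bounce: vy ← 0.75·8.445 = 6.334
Arc 5: start y=0.000, vy=6.334 → t=1.291, apex=2.045, x_land=60.070, impact vy=-6.334
  bounce: vy ← 0.75·6.334 = 4.750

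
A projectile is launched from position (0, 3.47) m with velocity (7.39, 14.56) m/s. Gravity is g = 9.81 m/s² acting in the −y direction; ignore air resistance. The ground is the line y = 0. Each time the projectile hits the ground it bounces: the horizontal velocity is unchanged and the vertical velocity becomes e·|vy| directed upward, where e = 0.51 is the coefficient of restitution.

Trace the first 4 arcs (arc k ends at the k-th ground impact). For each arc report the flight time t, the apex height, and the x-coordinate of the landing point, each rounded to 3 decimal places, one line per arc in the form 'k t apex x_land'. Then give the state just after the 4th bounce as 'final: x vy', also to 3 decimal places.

Arc 1: start y=3.470, vy=14.560 → t=3.190, apex=14.275, x_land=23.575, impact vy=-16.735
  bounce: vy ← 0.51·16.735 = 8.535
Arc 2: start y=0.000, vy=8.535 → t=1.740, apex=3.713, x_land=36.434, impact vy=-8.535
  bounce: vy ← 0.51·8.535 = 4.353
Arc 3: start y=0.000, vy=4.353 → t=0.887, apex=0.966, x_land=42.993, impact vy=-4.353
  bounce: vy ← 0.51·4.353 = 2.220
Arc 4: start y=0.000, vy=2.220 → t=0.453, apex=0.251, x_land=46.337, impact vy=-2.220
  bounce: vy ← 0.51·2.220 = 1.132

1 3.190 14.275 23.575
2 1.740 3.713 36.434
3 0.887 0.966 42.993
4 0.453 0.251 46.337
final: 46.337 1.132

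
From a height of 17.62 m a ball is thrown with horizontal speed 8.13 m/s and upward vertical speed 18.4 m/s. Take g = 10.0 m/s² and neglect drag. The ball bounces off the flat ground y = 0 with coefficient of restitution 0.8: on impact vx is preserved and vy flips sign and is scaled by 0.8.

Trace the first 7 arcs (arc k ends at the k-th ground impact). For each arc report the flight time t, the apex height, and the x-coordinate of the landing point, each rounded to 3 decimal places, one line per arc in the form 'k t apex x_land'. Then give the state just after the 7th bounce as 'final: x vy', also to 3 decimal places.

Arc 1: start y=17.620, vy=18.400 → t=4.469, apex=34.548, x_land=36.330, impact vy=-26.286
  bounce: vy ← 0.8·26.286 = 21.029
Arc 2: start y=0.000, vy=21.029 → t=4.206, apex=22.111, x_land=70.523, impact vy=-21.029
  bounce: vy ← 0.8·21.029 = 16.823
Arc 3: start y=0.000, vy=16.823 → t=3.365, apex=14.151, x_land=97.877, impact vy=-16.823
  bounce: vy ← 0.8·16.823 = 13.458
Arc 4: start y=0.000, vy=13.458 → t=2.692, apex=9.057, x_land=119.761, impact vy=-13.458
  bounce: vy ← 0.8·13.458 = 10.767
Arc 5: start y=0.000, vy=10.767 → t=2.153, apex=5.796, x_land=137.267, impact vy=-10.767
  bounce: vy ← 0.8·10.767 = 8.613
Arc 6: start y=0.000, vy=8.613 → t=1.723, apex=3.710, x_land=151.273, impact vy=-8.613
  bounce: vy ← 0.8·8.613 = 6.891
Arc 7: start y=0.000, vy=6.891 → t=1.378, apex=2.374, x_land=162.477, impact vy=-6.891
  bounce: vy ← 0.8·6.891 = 5.513

1 4.469 34.548 36.330
2 4.206 22.111 70.523
3 3.365 14.151 97.877
4 2.692 9.057 119.761
5 2.153 5.796 137.267
6 1.723 3.710 151.273
7 1.378 2.374 162.477
final: 162.477 5.513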